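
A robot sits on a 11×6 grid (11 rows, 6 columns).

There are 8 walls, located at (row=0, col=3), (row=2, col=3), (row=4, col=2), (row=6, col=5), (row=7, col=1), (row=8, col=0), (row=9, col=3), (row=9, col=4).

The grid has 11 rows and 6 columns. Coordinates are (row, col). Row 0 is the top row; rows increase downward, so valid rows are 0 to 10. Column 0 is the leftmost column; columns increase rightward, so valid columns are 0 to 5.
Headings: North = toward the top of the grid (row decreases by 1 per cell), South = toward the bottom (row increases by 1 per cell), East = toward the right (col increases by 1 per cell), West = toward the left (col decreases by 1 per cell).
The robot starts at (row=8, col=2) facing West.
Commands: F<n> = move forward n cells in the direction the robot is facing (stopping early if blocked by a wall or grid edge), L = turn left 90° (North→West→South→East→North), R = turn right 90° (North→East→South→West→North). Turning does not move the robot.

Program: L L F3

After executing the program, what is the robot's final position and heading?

Answer: Final position: (row=8, col=5), facing East

Derivation:
Start: (row=8, col=2), facing West
  L: turn left, now facing South
  L: turn left, now facing East
  F3: move forward 3, now at (row=8, col=5)
Final: (row=8, col=5), facing East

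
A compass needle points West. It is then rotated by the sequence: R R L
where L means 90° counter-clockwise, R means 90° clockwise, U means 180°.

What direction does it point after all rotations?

Start: West
  R (right (90° clockwise)) -> North
  R (right (90° clockwise)) -> East
  L (left (90° counter-clockwise)) -> North
Final: North

Answer: Final heading: North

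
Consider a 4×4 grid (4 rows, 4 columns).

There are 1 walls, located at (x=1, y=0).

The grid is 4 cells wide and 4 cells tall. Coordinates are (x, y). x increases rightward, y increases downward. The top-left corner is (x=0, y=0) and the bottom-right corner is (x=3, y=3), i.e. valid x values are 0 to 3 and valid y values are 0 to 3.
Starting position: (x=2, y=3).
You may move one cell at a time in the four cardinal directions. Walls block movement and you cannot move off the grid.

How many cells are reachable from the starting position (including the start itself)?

BFS flood-fill from (x=2, y=3):
  Distance 0: (x=2, y=3)
  Distance 1: (x=2, y=2), (x=1, y=3), (x=3, y=3)
  Distance 2: (x=2, y=1), (x=1, y=2), (x=3, y=2), (x=0, y=3)
  Distance 3: (x=2, y=0), (x=1, y=1), (x=3, y=1), (x=0, y=2)
  Distance 4: (x=3, y=0), (x=0, y=1)
  Distance 5: (x=0, y=0)
Total reachable: 15 (grid has 15 open cells total)

Answer: Reachable cells: 15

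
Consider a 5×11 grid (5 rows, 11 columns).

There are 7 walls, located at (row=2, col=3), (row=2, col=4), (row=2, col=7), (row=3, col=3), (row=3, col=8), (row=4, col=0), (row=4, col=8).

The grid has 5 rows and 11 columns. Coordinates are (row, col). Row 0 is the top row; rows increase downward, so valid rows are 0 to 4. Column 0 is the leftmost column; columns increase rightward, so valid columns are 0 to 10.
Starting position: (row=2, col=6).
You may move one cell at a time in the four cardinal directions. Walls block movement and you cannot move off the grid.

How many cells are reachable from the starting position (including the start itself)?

BFS flood-fill from (row=2, col=6):
  Distance 0: (row=2, col=6)
  Distance 1: (row=1, col=6), (row=2, col=5), (row=3, col=6)
  Distance 2: (row=0, col=6), (row=1, col=5), (row=1, col=7), (row=3, col=5), (row=3, col=7), (row=4, col=6)
  Distance 3: (row=0, col=5), (row=0, col=7), (row=1, col=4), (row=1, col=8), (row=3, col=4), (row=4, col=5), (row=4, col=7)
  Distance 4: (row=0, col=4), (row=0, col=8), (row=1, col=3), (row=1, col=9), (row=2, col=8), (row=4, col=4)
  Distance 5: (row=0, col=3), (row=0, col=9), (row=1, col=2), (row=1, col=10), (row=2, col=9), (row=4, col=3)
  Distance 6: (row=0, col=2), (row=0, col=10), (row=1, col=1), (row=2, col=2), (row=2, col=10), (row=3, col=9), (row=4, col=2)
  Distance 7: (row=0, col=1), (row=1, col=0), (row=2, col=1), (row=3, col=2), (row=3, col=10), (row=4, col=1), (row=4, col=9)
  Distance 8: (row=0, col=0), (row=2, col=0), (row=3, col=1), (row=4, col=10)
  Distance 9: (row=3, col=0)
Total reachable: 48 (grid has 48 open cells total)

Answer: Reachable cells: 48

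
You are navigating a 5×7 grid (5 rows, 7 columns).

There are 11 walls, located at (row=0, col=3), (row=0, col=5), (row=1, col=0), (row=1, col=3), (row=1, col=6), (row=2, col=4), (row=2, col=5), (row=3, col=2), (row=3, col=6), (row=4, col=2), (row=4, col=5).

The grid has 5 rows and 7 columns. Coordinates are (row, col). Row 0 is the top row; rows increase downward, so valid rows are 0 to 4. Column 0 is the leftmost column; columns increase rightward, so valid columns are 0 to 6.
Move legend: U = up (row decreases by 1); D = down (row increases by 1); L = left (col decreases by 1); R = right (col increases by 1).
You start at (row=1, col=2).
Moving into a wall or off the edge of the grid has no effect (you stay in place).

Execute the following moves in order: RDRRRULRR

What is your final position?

Answer: Final position: (row=2, col=3)

Derivation:
Start: (row=1, col=2)
  R (right): blocked, stay at (row=1, col=2)
  D (down): (row=1, col=2) -> (row=2, col=2)
  R (right): (row=2, col=2) -> (row=2, col=3)
  R (right): blocked, stay at (row=2, col=3)
  R (right): blocked, stay at (row=2, col=3)
  U (up): blocked, stay at (row=2, col=3)
  L (left): (row=2, col=3) -> (row=2, col=2)
  R (right): (row=2, col=2) -> (row=2, col=3)
  R (right): blocked, stay at (row=2, col=3)
Final: (row=2, col=3)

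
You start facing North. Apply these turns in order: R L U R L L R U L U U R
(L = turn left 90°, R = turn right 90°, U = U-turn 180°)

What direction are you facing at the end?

Answer: Final heading: North

Derivation:
Start: North
  R (right (90° clockwise)) -> East
  L (left (90° counter-clockwise)) -> North
  U (U-turn (180°)) -> South
  R (right (90° clockwise)) -> West
  L (left (90° counter-clockwise)) -> South
  L (left (90° counter-clockwise)) -> East
  R (right (90° clockwise)) -> South
  U (U-turn (180°)) -> North
  L (left (90° counter-clockwise)) -> West
  U (U-turn (180°)) -> East
  U (U-turn (180°)) -> West
  R (right (90° clockwise)) -> North
Final: North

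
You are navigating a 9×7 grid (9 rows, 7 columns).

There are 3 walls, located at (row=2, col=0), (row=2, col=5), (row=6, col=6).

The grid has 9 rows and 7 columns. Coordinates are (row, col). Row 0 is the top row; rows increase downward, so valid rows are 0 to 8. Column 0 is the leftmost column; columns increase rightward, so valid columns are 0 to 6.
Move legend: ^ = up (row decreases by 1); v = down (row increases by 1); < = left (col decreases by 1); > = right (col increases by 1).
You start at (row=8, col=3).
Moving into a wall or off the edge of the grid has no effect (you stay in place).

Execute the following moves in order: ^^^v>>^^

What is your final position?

Answer: Final position: (row=4, col=5)

Derivation:
Start: (row=8, col=3)
  ^ (up): (row=8, col=3) -> (row=7, col=3)
  ^ (up): (row=7, col=3) -> (row=6, col=3)
  ^ (up): (row=6, col=3) -> (row=5, col=3)
  v (down): (row=5, col=3) -> (row=6, col=3)
  > (right): (row=6, col=3) -> (row=6, col=4)
  > (right): (row=6, col=4) -> (row=6, col=5)
  ^ (up): (row=6, col=5) -> (row=5, col=5)
  ^ (up): (row=5, col=5) -> (row=4, col=5)
Final: (row=4, col=5)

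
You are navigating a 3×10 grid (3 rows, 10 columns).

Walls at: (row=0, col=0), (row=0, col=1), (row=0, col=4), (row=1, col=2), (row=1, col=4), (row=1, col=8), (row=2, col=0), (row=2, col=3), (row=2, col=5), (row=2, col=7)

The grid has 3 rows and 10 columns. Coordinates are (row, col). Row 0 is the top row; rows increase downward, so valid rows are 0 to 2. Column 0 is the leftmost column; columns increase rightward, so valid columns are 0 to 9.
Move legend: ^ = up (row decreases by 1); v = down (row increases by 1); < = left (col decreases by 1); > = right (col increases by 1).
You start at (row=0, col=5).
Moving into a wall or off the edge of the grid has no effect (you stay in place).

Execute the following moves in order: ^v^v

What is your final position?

Answer: Final position: (row=1, col=5)

Derivation:
Start: (row=0, col=5)
  ^ (up): blocked, stay at (row=0, col=5)
  v (down): (row=0, col=5) -> (row=1, col=5)
  ^ (up): (row=1, col=5) -> (row=0, col=5)
  v (down): (row=0, col=5) -> (row=1, col=5)
Final: (row=1, col=5)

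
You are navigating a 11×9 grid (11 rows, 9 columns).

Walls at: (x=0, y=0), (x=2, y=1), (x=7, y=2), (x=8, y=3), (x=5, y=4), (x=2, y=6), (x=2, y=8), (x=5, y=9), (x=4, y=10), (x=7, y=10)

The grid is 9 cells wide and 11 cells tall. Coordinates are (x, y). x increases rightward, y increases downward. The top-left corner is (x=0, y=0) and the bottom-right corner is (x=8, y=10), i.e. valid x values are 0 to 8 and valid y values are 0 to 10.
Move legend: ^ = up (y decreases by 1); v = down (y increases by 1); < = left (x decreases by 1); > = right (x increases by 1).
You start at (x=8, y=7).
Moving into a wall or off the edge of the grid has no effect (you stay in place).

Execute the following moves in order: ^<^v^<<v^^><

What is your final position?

Answer: Final position: (x=5, y=5)

Derivation:
Start: (x=8, y=7)
  ^ (up): (x=8, y=7) -> (x=8, y=6)
  < (left): (x=8, y=6) -> (x=7, y=6)
  ^ (up): (x=7, y=6) -> (x=7, y=5)
  v (down): (x=7, y=5) -> (x=7, y=6)
  ^ (up): (x=7, y=6) -> (x=7, y=5)
  < (left): (x=7, y=5) -> (x=6, y=5)
  < (left): (x=6, y=5) -> (x=5, y=5)
  v (down): (x=5, y=5) -> (x=5, y=6)
  ^ (up): (x=5, y=6) -> (x=5, y=5)
  ^ (up): blocked, stay at (x=5, y=5)
  > (right): (x=5, y=5) -> (x=6, y=5)
  < (left): (x=6, y=5) -> (x=5, y=5)
Final: (x=5, y=5)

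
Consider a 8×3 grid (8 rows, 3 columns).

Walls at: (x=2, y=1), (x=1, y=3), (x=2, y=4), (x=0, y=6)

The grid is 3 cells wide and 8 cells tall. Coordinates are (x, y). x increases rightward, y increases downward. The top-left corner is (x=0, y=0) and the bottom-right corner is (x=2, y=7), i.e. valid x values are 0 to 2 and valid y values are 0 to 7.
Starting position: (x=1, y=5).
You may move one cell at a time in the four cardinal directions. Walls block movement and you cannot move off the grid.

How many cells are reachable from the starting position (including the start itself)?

BFS flood-fill from (x=1, y=5):
  Distance 0: (x=1, y=5)
  Distance 1: (x=1, y=4), (x=0, y=5), (x=2, y=5), (x=1, y=6)
  Distance 2: (x=0, y=4), (x=2, y=6), (x=1, y=7)
  Distance 3: (x=0, y=3), (x=0, y=7), (x=2, y=7)
  Distance 4: (x=0, y=2)
  Distance 5: (x=0, y=1), (x=1, y=2)
  Distance 6: (x=0, y=0), (x=1, y=1), (x=2, y=2)
  Distance 7: (x=1, y=0), (x=2, y=3)
  Distance 8: (x=2, y=0)
Total reachable: 20 (grid has 20 open cells total)

Answer: Reachable cells: 20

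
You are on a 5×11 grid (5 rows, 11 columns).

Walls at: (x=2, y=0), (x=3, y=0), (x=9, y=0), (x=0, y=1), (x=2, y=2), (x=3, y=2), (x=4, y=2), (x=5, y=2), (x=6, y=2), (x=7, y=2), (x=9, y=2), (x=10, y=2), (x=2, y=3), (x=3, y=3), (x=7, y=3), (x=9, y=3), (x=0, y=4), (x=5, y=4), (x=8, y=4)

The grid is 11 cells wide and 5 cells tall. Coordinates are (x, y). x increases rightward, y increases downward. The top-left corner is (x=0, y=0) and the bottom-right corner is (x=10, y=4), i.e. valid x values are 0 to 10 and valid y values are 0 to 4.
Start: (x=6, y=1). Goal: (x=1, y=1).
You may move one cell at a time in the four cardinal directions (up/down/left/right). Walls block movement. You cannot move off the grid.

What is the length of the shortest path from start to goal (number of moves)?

BFS from (x=6, y=1) until reaching (x=1, y=1):
  Distance 0: (x=6, y=1)
  Distance 1: (x=6, y=0), (x=5, y=1), (x=7, y=1)
  Distance 2: (x=5, y=0), (x=7, y=0), (x=4, y=1), (x=8, y=1)
  Distance 3: (x=4, y=0), (x=8, y=0), (x=3, y=1), (x=9, y=1), (x=8, y=2)
  Distance 4: (x=2, y=1), (x=10, y=1), (x=8, y=3)
  Distance 5: (x=10, y=0), (x=1, y=1)  <- goal reached here
One shortest path (5 moves): (x=6, y=1) -> (x=5, y=1) -> (x=4, y=1) -> (x=3, y=1) -> (x=2, y=1) -> (x=1, y=1)

Answer: Shortest path length: 5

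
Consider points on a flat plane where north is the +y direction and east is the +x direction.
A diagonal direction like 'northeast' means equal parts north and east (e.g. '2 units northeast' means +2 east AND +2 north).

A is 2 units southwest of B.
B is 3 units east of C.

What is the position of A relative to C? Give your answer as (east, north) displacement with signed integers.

Place C at the origin (east=0, north=0).
  B is 3 units east of C: delta (east=+3, north=+0); B at (east=3, north=0).
  A is 2 units southwest of B: delta (east=-2, north=-2); A at (east=1, north=-2).
Therefore A relative to C: (east=1, north=-2).

Answer: A is at (east=1, north=-2) relative to C.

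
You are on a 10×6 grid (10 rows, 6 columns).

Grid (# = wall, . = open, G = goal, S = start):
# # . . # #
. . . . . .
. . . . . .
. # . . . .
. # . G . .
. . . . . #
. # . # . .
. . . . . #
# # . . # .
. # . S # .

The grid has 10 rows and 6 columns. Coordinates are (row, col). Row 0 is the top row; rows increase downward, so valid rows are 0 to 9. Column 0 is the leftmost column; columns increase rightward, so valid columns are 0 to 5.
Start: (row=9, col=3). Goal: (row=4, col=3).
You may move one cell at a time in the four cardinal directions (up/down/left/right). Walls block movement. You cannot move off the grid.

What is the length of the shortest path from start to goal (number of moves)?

BFS from (row=9, col=3) until reaching (row=4, col=3):
  Distance 0: (row=9, col=3)
  Distance 1: (row=8, col=3), (row=9, col=2)
  Distance 2: (row=7, col=3), (row=8, col=2)
  Distance 3: (row=7, col=2), (row=7, col=4)
  Distance 4: (row=6, col=2), (row=6, col=4), (row=7, col=1)
  Distance 5: (row=5, col=2), (row=5, col=4), (row=6, col=5), (row=7, col=0)
  Distance 6: (row=4, col=2), (row=4, col=4), (row=5, col=1), (row=5, col=3), (row=6, col=0)
  Distance 7: (row=3, col=2), (row=3, col=4), (row=4, col=3), (row=4, col=5), (row=5, col=0)  <- goal reached here
One shortest path (7 moves): (row=9, col=3) -> (row=8, col=3) -> (row=7, col=3) -> (row=7, col=4) -> (row=6, col=4) -> (row=5, col=4) -> (row=5, col=3) -> (row=4, col=3)

Answer: Shortest path length: 7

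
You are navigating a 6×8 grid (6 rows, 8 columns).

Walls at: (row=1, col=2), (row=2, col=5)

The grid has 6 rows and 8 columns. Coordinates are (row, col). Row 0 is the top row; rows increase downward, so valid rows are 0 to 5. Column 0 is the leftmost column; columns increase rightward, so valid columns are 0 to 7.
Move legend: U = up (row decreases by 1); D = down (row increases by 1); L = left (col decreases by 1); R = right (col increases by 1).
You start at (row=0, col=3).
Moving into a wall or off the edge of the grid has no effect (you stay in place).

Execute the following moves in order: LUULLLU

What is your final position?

Start: (row=0, col=3)
  L (left): (row=0, col=3) -> (row=0, col=2)
  U (up): blocked, stay at (row=0, col=2)
  U (up): blocked, stay at (row=0, col=2)
  L (left): (row=0, col=2) -> (row=0, col=1)
  L (left): (row=0, col=1) -> (row=0, col=0)
  L (left): blocked, stay at (row=0, col=0)
  U (up): blocked, stay at (row=0, col=0)
Final: (row=0, col=0)

Answer: Final position: (row=0, col=0)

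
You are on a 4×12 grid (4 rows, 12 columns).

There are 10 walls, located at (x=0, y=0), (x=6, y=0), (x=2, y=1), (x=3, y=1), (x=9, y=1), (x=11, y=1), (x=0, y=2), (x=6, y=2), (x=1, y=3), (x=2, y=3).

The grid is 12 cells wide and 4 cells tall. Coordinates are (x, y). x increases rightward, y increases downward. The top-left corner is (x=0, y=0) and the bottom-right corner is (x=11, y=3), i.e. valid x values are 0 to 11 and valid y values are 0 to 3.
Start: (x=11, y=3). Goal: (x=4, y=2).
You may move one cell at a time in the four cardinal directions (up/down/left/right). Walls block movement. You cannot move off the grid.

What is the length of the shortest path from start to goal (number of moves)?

Answer: Shortest path length: 8

Derivation:
BFS from (x=11, y=3) until reaching (x=4, y=2):
  Distance 0: (x=11, y=3)
  Distance 1: (x=11, y=2), (x=10, y=3)
  Distance 2: (x=10, y=2), (x=9, y=3)
  Distance 3: (x=10, y=1), (x=9, y=2), (x=8, y=3)
  Distance 4: (x=10, y=0), (x=8, y=2), (x=7, y=3)
  Distance 5: (x=9, y=0), (x=11, y=0), (x=8, y=1), (x=7, y=2), (x=6, y=3)
  Distance 6: (x=8, y=0), (x=7, y=1), (x=5, y=3)
  Distance 7: (x=7, y=0), (x=6, y=1), (x=5, y=2), (x=4, y=3)
  Distance 8: (x=5, y=1), (x=4, y=2), (x=3, y=3)  <- goal reached here
One shortest path (8 moves): (x=11, y=3) -> (x=10, y=3) -> (x=9, y=3) -> (x=8, y=3) -> (x=7, y=3) -> (x=6, y=3) -> (x=5, y=3) -> (x=4, y=3) -> (x=4, y=2)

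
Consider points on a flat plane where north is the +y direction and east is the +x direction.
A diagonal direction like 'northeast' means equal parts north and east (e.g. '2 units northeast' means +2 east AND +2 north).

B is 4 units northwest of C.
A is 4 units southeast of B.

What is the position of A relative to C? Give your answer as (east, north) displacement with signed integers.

Place C at the origin (east=0, north=0).
  B is 4 units northwest of C: delta (east=-4, north=+4); B at (east=-4, north=4).
  A is 4 units southeast of B: delta (east=+4, north=-4); A at (east=0, north=0).
Therefore A relative to C: (east=0, north=0).

Answer: A is at (east=0, north=0) relative to C.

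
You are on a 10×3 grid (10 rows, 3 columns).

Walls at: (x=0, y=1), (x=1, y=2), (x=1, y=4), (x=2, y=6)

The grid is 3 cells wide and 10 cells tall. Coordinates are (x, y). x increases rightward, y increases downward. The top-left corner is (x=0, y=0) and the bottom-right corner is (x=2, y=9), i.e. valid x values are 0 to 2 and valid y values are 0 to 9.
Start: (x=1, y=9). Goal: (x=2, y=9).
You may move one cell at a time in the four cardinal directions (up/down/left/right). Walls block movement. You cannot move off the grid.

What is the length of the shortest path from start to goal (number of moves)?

Answer: Shortest path length: 1

Derivation:
BFS from (x=1, y=9) until reaching (x=2, y=9):
  Distance 0: (x=1, y=9)
  Distance 1: (x=1, y=8), (x=0, y=9), (x=2, y=9)  <- goal reached here
One shortest path (1 moves): (x=1, y=9) -> (x=2, y=9)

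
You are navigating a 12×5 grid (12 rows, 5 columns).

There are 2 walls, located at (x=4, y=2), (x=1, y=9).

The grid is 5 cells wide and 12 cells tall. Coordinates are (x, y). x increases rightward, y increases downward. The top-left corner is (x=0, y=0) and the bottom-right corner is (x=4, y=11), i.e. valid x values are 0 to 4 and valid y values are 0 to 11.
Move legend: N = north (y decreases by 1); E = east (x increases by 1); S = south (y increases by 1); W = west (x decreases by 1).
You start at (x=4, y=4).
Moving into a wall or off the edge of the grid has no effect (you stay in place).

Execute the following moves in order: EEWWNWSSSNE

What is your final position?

Answer: Final position: (x=2, y=5)

Derivation:
Start: (x=4, y=4)
  E (east): blocked, stay at (x=4, y=4)
  E (east): blocked, stay at (x=4, y=4)
  W (west): (x=4, y=4) -> (x=3, y=4)
  W (west): (x=3, y=4) -> (x=2, y=4)
  N (north): (x=2, y=4) -> (x=2, y=3)
  W (west): (x=2, y=3) -> (x=1, y=3)
  S (south): (x=1, y=3) -> (x=1, y=4)
  S (south): (x=1, y=4) -> (x=1, y=5)
  S (south): (x=1, y=5) -> (x=1, y=6)
  N (north): (x=1, y=6) -> (x=1, y=5)
  E (east): (x=1, y=5) -> (x=2, y=5)
Final: (x=2, y=5)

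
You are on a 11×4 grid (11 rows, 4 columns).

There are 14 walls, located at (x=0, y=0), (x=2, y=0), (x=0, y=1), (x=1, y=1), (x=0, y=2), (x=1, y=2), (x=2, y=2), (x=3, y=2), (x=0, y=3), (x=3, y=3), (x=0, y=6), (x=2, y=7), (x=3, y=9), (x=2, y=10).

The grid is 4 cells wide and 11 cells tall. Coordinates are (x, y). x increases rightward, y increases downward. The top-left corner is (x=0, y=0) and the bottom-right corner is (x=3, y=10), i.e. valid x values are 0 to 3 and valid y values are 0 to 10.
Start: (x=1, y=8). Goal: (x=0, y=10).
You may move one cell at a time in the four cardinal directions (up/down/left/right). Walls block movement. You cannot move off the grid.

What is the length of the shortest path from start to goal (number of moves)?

Answer: Shortest path length: 3

Derivation:
BFS from (x=1, y=8) until reaching (x=0, y=10):
  Distance 0: (x=1, y=8)
  Distance 1: (x=1, y=7), (x=0, y=8), (x=2, y=8), (x=1, y=9)
  Distance 2: (x=1, y=6), (x=0, y=7), (x=3, y=8), (x=0, y=9), (x=2, y=9), (x=1, y=10)
  Distance 3: (x=1, y=5), (x=2, y=6), (x=3, y=7), (x=0, y=10)  <- goal reached here
One shortest path (3 moves): (x=1, y=8) -> (x=0, y=8) -> (x=0, y=9) -> (x=0, y=10)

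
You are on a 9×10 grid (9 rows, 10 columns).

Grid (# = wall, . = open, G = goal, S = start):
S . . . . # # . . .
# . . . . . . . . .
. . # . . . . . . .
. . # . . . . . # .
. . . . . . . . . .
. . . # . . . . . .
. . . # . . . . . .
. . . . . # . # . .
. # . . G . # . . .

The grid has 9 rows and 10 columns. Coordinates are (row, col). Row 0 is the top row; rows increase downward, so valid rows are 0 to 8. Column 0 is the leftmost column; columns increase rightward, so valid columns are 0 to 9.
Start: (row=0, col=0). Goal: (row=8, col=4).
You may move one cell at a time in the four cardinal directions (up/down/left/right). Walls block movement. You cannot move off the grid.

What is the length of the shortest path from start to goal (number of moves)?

Answer: Shortest path length: 12

Derivation:
BFS from (row=0, col=0) until reaching (row=8, col=4):
  Distance 0: (row=0, col=0)
  Distance 1: (row=0, col=1)
  Distance 2: (row=0, col=2), (row=1, col=1)
  Distance 3: (row=0, col=3), (row=1, col=2), (row=2, col=1)
  Distance 4: (row=0, col=4), (row=1, col=3), (row=2, col=0), (row=3, col=1)
  Distance 5: (row=1, col=4), (row=2, col=3), (row=3, col=0), (row=4, col=1)
  Distance 6: (row=1, col=5), (row=2, col=4), (row=3, col=3), (row=4, col=0), (row=4, col=2), (row=5, col=1)
  Distance 7: (row=1, col=6), (row=2, col=5), (row=3, col=4), (row=4, col=3), (row=5, col=0), (row=5, col=2), (row=6, col=1)
  Distance 8: (row=1, col=7), (row=2, col=6), (row=3, col=5), (row=4, col=4), (row=6, col=0), (row=6, col=2), (row=7, col=1)
  Distance 9: (row=0, col=7), (row=1, col=8), (row=2, col=7), (row=3, col=6), (row=4, col=5), (row=5, col=4), (row=7, col=0), (row=7, col=2)
  Distance 10: (row=0, col=8), (row=1, col=9), (row=2, col=8), (row=3, col=7), (row=4, col=6), (row=5, col=5), (row=6, col=4), (row=7, col=3), (row=8, col=0), (row=8, col=2)
  Distance 11: (row=0, col=9), (row=2, col=9), (row=4, col=7), (row=5, col=6), (row=6, col=5), (row=7, col=4), (row=8, col=3)
  Distance 12: (row=3, col=9), (row=4, col=8), (row=5, col=7), (row=6, col=6), (row=8, col=4)  <- goal reached here
One shortest path (12 moves): (row=0, col=0) -> (row=0, col=1) -> (row=0, col=2) -> (row=0, col=3) -> (row=0, col=4) -> (row=1, col=4) -> (row=2, col=4) -> (row=3, col=4) -> (row=4, col=4) -> (row=5, col=4) -> (row=6, col=4) -> (row=7, col=4) -> (row=8, col=4)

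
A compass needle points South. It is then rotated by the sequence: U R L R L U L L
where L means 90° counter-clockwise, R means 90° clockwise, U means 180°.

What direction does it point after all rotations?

Answer: Final heading: North

Derivation:
Start: South
  U (U-turn (180°)) -> North
  R (right (90° clockwise)) -> East
  L (left (90° counter-clockwise)) -> North
  R (right (90° clockwise)) -> East
  L (left (90° counter-clockwise)) -> North
  U (U-turn (180°)) -> South
  L (left (90° counter-clockwise)) -> East
  L (left (90° counter-clockwise)) -> North
Final: North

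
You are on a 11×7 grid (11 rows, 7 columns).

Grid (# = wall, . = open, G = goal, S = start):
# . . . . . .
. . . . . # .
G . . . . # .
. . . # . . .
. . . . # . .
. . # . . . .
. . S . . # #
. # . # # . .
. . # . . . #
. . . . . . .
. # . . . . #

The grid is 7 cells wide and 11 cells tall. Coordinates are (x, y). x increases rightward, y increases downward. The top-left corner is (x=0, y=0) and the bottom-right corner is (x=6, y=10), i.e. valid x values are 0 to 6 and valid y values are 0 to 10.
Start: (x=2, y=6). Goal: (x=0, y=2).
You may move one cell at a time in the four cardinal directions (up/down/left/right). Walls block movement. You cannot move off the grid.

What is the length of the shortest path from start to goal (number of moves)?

Answer: Shortest path length: 6

Derivation:
BFS from (x=2, y=6) until reaching (x=0, y=2):
  Distance 0: (x=2, y=6)
  Distance 1: (x=1, y=6), (x=3, y=6), (x=2, y=7)
  Distance 2: (x=1, y=5), (x=3, y=5), (x=0, y=6), (x=4, y=6)
  Distance 3: (x=1, y=4), (x=3, y=4), (x=0, y=5), (x=4, y=5), (x=0, y=7)
  Distance 4: (x=1, y=3), (x=0, y=4), (x=2, y=4), (x=5, y=5), (x=0, y=8)
  Distance 5: (x=1, y=2), (x=0, y=3), (x=2, y=3), (x=5, y=4), (x=6, y=5), (x=1, y=8), (x=0, y=9)
  Distance 6: (x=1, y=1), (x=0, y=2), (x=2, y=2), (x=5, y=3), (x=6, y=4), (x=1, y=9), (x=0, y=10)  <- goal reached here
One shortest path (6 moves): (x=2, y=6) -> (x=1, y=6) -> (x=0, y=6) -> (x=0, y=5) -> (x=0, y=4) -> (x=0, y=3) -> (x=0, y=2)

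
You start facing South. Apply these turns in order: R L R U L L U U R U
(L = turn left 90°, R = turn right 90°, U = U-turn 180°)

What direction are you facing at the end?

Start: South
  R (right (90° clockwise)) -> West
  L (left (90° counter-clockwise)) -> South
  R (right (90° clockwise)) -> West
  U (U-turn (180°)) -> East
  L (left (90° counter-clockwise)) -> North
  L (left (90° counter-clockwise)) -> West
  U (U-turn (180°)) -> East
  U (U-turn (180°)) -> West
  R (right (90° clockwise)) -> North
  U (U-turn (180°)) -> South
Final: South

Answer: Final heading: South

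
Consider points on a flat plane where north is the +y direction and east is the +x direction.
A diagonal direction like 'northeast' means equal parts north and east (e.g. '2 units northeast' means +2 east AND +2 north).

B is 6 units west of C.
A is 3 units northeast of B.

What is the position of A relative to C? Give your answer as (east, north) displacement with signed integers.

Place C at the origin (east=0, north=0).
  B is 6 units west of C: delta (east=-6, north=+0); B at (east=-6, north=0).
  A is 3 units northeast of B: delta (east=+3, north=+3); A at (east=-3, north=3).
Therefore A relative to C: (east=-3, north=3).

Answer: A is at (east=-3, north=3) relative to C.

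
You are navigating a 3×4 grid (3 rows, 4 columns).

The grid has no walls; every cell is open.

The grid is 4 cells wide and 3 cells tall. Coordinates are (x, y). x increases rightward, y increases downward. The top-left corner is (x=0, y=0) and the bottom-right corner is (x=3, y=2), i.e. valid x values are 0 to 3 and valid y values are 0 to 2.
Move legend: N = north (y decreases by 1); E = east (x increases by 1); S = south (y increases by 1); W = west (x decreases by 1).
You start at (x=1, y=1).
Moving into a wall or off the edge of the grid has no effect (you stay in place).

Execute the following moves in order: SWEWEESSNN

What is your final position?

Answer: Final position: (x=2, y=0)

Derivation:
Start: (x=1, y=1)
  S (south): (x=1, y=1) -> (x=1, y=2)
  W (west): (x=1, y=2) -> (x=0, y=2)
  E (east): (x=0, y=2) -> (x=1, y=2)
  W (west): (x=1, y=2) -> (x=0, y=2)
  E (east): (x=0, y=2) -> (x=1, y=2)
  E (east): (x=1, y=2) -> (x=2, y=2)
  S (south): blocked, stay at (x=2, y=2)
  S (south): blocked, stay at (x=2, y=2)
  N (north): (x=2, y=2) -> (x=2, y=1)
  N (north): (x=2, y=1) -> (x=2, y=0)
Final: (x=2, y=0)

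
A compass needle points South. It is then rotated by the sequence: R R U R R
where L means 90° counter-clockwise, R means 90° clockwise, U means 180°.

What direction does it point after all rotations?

Start: South
  R (right (90° clockwise)) -> West
  R (right (90° clockwise)) -> North
  U (U-turn (180°)) -> South
  R (right (90° clockwise)) -> West
  R (right (90° clockwise)) -> North
Final: North

Answer: Final heading: North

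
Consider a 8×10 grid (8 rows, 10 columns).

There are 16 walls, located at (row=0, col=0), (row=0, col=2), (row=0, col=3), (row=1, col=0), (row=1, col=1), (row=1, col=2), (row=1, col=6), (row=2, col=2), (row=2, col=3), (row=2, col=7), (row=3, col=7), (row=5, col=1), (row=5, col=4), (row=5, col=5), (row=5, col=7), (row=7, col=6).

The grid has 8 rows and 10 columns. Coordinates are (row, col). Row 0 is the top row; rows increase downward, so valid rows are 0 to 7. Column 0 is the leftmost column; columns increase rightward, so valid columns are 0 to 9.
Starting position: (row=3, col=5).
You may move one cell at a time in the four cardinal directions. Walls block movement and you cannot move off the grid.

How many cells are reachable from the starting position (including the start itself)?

BFS flood-fill from (row=3, col=5):
  Distance 0: (row=3, col=5)
  Distance 1: (row=2, col=5), (row=3, col=4), (row=3, col=6), (row=4, col=5)
  Distance 2: (row=1, col=5), (row=2, col=4), (row=2, col=6), (row=3, col=3), (row=4, col=4), (row=4, col=6)
  Distance 3: (row=0, col=5), (row=1, col=4), (row=3, col=2), (row=4, col=3), (row=4, col=7), (row=5, col=6)
  Distance 4: (row=0, col=4), (row=0, col=6), (row=1, col=3), (row=3, col=1), (row=4, col=2), (row=4, col=8), (row=5, col=3), (row=6, col=6)
  Distance 5: (row=0, col=7), (row=2, col=1), (row=3, col=0), (row=3, col=8), (row=4, col=1), (row=4, col=9), (row=5, col=2), (row=5, col=8), (row=6, col=3), (row=6, col=5), (row=6, col=7)
  Distance 6: (row=0, col=8), (row=1, col=7), (row=2, col=0), (row=2, col=8), (row=3, col=9), (row=4, col=0), (row=5, col=9), (row=6, col=2), (row=6, col=4), (row=6, col=8), (row=7, col=3), (row=7, col=5), (row=7, col=7)
  Distance 7: (row=0, col=9), (row=1, col=8), (row=2, col=9), (row=5, col=0), (row=6, col=1), (row=6, col=9), (row=7, col=2), (row=7, col=4), (row=7, col=8)
  Distance 8: (row=1, col=9), (row=6, col=0), (row=7, col=1), (row=7, col=9)
  Distance 9: (row=7, col=0)
Total reachable: 63 (grid has 64 open cells total)

Answer: Reachable cells: 63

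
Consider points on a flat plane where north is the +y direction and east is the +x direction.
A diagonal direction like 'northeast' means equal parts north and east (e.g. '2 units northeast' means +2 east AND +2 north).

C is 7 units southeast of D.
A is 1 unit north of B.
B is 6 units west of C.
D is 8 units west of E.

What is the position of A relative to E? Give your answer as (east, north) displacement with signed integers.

Place E at the origin (east=0, north=0).
  D is 8 units west of E: delta (east=-8, north=+0); D at (east=-8, north=0).
  C is 7 units southeast of D: delta (east=+7, north=-7); C at (east=-1, north=-7).
  B is 6 units west of C: delta (east=-6, north=+0); B at (east=-7, north=-7).
  A is 1 unit north of B: delta (east=+0, north=+1); A at (east=-7, north=-6).
Therefore A relative to E: (east=-7, north=-6).

Answer: A is at (east=-7, north=-6) relative to E.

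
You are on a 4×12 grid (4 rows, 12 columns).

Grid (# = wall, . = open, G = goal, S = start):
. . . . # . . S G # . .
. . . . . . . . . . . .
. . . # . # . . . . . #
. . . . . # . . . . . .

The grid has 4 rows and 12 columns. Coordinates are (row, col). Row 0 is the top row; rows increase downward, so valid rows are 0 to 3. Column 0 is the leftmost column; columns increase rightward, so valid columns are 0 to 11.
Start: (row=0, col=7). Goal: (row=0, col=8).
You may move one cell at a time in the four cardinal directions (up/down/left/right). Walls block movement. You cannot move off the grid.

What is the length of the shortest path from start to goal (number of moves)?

Answer: Shortest path length: 1

Derivation:
BFS from (row=0, col=7) until reaching (row=0, col=8):
  Distance 0: (row=0, col=7)
  Distance 1: (row=0, col=6), (row=0, col=8), (row=1, col=7)  <- goal reached here
One shortest path (1 moves): (row=0, col=7) -> (row=0, col=8)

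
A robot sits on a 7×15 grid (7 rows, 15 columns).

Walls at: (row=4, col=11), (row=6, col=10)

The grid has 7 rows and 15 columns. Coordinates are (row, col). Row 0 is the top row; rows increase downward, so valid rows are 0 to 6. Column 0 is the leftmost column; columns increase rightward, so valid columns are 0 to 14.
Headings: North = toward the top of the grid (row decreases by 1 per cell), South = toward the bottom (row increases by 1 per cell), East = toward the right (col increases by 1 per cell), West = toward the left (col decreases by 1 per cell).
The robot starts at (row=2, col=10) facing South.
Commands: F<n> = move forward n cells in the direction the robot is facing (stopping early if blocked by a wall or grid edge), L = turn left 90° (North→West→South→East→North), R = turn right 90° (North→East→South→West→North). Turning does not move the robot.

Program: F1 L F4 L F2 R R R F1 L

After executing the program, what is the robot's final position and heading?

Start: (row=2, col=10), facing South
  F1: move forward 1, now at (row=3, col=10)
  L: turn left, now facing East
  F4: move forward 4, now at (row=3, col=14)
  L: turn left, now facing North
  F2: move forward 2, now at (row=1, col=14)
  R: turn right, now facing East
  R: turn right, now facing South
  R: turn right, now facing West
  F1: move forward 1, now at (row=1, col=13)
  L: turn left, now facing South
Final: (row=1, col=13), facing South

Answer: Final position: (row=1, col=13), facing South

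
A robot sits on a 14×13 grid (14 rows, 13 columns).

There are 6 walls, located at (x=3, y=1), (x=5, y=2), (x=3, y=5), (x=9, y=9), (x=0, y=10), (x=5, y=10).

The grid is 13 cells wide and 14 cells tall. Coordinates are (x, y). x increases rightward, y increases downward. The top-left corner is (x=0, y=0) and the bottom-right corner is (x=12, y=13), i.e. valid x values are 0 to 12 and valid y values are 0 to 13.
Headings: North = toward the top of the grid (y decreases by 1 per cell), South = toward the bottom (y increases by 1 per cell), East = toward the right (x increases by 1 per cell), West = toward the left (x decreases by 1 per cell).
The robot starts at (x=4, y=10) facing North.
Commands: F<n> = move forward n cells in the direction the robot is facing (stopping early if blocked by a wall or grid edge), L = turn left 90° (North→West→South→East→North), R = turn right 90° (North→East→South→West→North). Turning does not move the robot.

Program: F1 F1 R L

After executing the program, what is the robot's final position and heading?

Answer: Final position: (x=4, y=8), facing North

Derivation:
Start: (x=4, y=10), facing North
  F1: move forward 1, now at (x=4, y=9)
  F1: move forward 1, now at (x=4, y=8)
  R: turn right, now facing East
  L: turn left, now facing North
Final: (x=4, y=8), facing North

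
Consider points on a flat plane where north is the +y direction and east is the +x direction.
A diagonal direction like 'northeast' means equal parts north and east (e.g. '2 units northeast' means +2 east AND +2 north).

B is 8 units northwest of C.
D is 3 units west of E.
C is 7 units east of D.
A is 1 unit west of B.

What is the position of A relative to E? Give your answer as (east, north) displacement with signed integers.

Answer: A is at (east=-5, north=8) relative to E.

Derivation:
Place E at the origin (east=0, north=0).
  D is 3 units west of E: delta (east=-3, north=+0); D at (east=-3, north=0).
  C is 7 units east of D: delta (east=+7, north=+0); C at (east=4, north=0).
  B is 8 units northwest of C: delta (east=-8, north=+8); B at (east=-4, north=8).
  A is 1 unit west of B: delta (east=-1, north=+0); A at (east=-5, north=8).
Therefore A relative to E: (east=-5, north=8).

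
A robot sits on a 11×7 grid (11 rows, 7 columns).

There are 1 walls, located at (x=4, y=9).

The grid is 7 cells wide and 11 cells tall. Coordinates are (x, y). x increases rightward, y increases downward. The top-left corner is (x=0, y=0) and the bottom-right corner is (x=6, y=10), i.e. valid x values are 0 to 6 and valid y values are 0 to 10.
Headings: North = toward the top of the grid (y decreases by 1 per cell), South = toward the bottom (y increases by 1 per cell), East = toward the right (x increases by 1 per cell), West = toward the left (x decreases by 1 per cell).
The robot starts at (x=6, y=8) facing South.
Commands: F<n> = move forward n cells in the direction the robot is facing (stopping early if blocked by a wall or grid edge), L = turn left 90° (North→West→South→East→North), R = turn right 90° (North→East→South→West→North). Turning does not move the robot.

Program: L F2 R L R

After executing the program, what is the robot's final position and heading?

Start: (x=6, y=8), facing South
  L: turn left, now facing East
  F2: move forward 0/2 (blocked), now at (x=6, y=8)
  R: turn right, now facing South
  L: turn left, now facing East
  R: turn right, now facing South
Final: (x=6, y=8), facing South

Answer: Final position: (x=6, y=8), facing South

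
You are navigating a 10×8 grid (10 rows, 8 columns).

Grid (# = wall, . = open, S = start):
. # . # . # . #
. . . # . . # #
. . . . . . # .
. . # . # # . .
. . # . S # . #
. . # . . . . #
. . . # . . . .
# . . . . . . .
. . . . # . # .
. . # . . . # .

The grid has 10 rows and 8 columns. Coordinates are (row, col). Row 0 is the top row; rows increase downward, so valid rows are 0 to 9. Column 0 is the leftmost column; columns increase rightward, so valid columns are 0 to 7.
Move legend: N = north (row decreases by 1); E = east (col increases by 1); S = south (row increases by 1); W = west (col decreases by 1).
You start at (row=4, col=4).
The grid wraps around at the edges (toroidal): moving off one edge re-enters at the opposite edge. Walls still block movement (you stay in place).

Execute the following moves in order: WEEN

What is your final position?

Answer: Final position: (row=4, col=4)

Derivation:
Start: (row=4, col=4)
  W (west): (row=4, col=4) -> (row=4, col=3)
  E (east): (row=4, col=3) -> (row=4, col=4)
  E (east): blocked, stay at (row=4, col=4)
  N (north): blocked, stay at (row=4, col=4)
Final: (row=4, col=4)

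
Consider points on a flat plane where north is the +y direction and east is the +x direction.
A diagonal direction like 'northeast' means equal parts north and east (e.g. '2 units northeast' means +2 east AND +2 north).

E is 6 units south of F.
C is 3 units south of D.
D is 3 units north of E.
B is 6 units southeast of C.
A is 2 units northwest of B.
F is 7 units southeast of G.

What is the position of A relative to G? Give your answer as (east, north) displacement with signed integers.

Answer: A is at (east=11, north=-17) relative to G.

Derivation:
Place G at the origin (east=0, north=0).
  F is 7 units southeast of G: delta (east=+7, north=-7); F at (east=7, north=-7).
  E is 6 units south of F: delta (east=+0, north=-6); E at (east=7, north=-13).
  D is 3 units north of E: delta (east=+0, north=+3); D at (east=7, north=-10).
  C is 3 units south of D: delta (east=+0, north=-3); C at (east=7, north=-13).
  B is 6 units southeast of C: delta (east=+6, north=-6); B at (east=13, north=-19).
  A is 2 units northwest of B: delta (east=-2, north=+2); A at (east=11, north=-17).
Therefore A relative to G: (east=11, north=-17).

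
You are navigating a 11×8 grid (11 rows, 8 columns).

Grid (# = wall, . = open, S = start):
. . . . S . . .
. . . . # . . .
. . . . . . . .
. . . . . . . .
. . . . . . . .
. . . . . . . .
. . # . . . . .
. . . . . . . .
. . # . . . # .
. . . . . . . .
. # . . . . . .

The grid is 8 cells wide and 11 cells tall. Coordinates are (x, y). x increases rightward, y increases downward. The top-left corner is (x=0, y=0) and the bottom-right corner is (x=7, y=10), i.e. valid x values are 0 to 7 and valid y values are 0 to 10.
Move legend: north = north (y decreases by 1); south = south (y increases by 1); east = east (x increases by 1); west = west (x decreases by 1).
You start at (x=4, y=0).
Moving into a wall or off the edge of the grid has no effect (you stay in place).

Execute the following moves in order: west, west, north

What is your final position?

Answer: Final position: (x=2, y=0)

Derivation:
Start: (x=4, y=0)
  west (west): (x=4, y=0) -> (x=3, y=0)
  west (west): (x=3, y=0) -> (x=2, y=0)
  north (north): blocked, stay at (x=2, y=0)
Final: (x=2, y=0)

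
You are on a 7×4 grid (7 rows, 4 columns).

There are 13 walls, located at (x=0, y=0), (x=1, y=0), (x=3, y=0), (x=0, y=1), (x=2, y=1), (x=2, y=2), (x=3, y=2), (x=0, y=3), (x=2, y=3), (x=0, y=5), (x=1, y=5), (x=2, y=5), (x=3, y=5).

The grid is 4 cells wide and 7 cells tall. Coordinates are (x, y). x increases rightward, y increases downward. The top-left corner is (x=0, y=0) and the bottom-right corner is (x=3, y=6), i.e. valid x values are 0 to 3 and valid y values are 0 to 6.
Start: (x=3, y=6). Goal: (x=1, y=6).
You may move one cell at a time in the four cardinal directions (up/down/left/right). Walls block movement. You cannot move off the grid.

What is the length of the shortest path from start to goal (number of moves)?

BFS from (x=3, y=6) until reaching (x=1, y=6):
  Distance 0: (x=3, y=6)
  Distance 1: (x=2, y=6)
  Distance 2: (x=1, y=6)  <- goal reached here
One shortest path (2 moves): (x=3, y=6) -> (x=2, y=6) -> (x=1, y=6)

Answer: Shortest path length: 2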